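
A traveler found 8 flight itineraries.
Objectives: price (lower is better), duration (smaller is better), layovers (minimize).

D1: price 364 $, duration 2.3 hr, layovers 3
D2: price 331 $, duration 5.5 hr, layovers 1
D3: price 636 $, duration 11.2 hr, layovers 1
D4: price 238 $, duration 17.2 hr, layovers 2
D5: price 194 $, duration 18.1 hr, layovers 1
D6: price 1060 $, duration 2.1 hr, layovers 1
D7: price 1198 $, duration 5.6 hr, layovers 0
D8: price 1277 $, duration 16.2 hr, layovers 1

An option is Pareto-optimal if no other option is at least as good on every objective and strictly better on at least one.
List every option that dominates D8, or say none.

D2, D3, D6, D7

D2: price 331≤1277, duration 5.5≤16.2, layovers 1≤1 — dominates D8.
D3: price 636≤1277, duration 11.2≤16.2, layovers 1≤1 — dominates D8.
D6: price 1060≤1277, duration 2.1≤16.2, layovers 1≤1 — dominates D8.
D7: price 1198≤1277, duration 5.6≤16.2, layovers 0≤1 — dominates D8.
Others (D1, D4, D5) are each worse than D8 on at least one objective.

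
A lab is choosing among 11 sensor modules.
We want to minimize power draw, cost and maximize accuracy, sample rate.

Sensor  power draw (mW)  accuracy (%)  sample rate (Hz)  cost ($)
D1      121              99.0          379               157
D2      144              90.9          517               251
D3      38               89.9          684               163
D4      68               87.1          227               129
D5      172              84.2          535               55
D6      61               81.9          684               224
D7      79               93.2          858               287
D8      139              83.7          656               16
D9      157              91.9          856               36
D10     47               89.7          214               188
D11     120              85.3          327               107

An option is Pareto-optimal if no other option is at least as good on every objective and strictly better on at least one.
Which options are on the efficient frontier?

D1: not dominated (best accuracy).
D2: not dominated.
D3: not dominated (best power draw).
D4: not dominated.
D5: dominated by D9 (power draw 157≤172, accuracy 91.9≥84.2, sample rate 856≥535, cost 36≤55).
D6: dominated by D3 (power draw 38≤61, accuracy 89.9≥81.9, sample rate 684≥684, cost 163≤224).
D7: not dominated (best sample rate).
D8: not dominated (best cost).
D9: not dominated.
D10: dominated by D3 (power draw 38≤47, accuracy 89.9≥89.7, sample rate 684≥214, cost 163≤188).
D11: not dominated.

D1, D2, D3, D4, D7, D8, D9, D11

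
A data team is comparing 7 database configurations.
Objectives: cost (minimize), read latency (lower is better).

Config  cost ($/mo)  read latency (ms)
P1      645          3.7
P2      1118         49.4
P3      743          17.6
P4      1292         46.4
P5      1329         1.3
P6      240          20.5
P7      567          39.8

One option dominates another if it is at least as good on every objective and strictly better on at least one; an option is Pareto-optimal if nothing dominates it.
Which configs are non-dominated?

P1: not dominated.
P2: dominated by P1 (cost 645≤1118, read latency 3.7≤49.4).
P3: dominated by P1 (cost 645≤743, read latency 3.7≤17.6).
P4: dominated by P1 (cost 645≤1292, read latency 3.7≤46.4).
P5: not dominated (best read latency).
P6: not dominated (best cost).
P7: dominated by P6 (cost 240≤567, read latency 20.5≤39.8).

P1, P5, P6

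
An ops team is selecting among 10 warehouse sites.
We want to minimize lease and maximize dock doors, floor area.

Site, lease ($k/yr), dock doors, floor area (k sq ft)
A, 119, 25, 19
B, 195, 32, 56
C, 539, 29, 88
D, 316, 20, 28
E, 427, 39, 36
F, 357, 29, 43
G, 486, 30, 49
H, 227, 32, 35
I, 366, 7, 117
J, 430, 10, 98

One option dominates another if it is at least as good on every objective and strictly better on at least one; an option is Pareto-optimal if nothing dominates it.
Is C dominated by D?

D vs C: D is worse on dock doors (20 vs 29), so it does not dominate C.

No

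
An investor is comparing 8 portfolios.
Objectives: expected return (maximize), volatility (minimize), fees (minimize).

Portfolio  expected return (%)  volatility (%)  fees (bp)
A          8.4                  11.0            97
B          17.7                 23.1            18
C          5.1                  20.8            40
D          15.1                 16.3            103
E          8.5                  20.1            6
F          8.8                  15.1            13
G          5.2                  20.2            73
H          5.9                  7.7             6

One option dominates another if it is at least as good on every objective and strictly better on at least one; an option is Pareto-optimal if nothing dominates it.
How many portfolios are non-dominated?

A: not dominated.
B: not dominated (best expected return).
C: dominated by E (expected return 8.5≥5.1, volatility 20.1≤20.8, fees 6≤40).
D: not dominated.
E: not dominated.
F: not dominated.
G: dominated by E (expected return 8.5≥5.2, volatility 20.1≤20.2, fees 6≤73).
H: not dominated (best volatility).
Pareto-optimal: A, B, D, E, F, H → 6.

6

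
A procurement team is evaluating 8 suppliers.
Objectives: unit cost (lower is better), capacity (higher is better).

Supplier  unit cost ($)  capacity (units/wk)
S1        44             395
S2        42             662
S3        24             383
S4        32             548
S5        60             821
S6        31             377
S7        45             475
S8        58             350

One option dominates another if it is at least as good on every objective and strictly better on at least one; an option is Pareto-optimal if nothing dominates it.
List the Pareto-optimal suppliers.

S1: dominated by S2 (unit cost 42≤44, capacity 662≥395).
S2: not dominated.
S3: not dominated (best unit cost).
S4: not dominated.
S5: not dominated (best capacity).
S6: dominated by S3 (unit cost 24≤31, capacity 383≥377).
S7: dominated by S2 (unit cost 42≤45, capacity 662≥475).
S8: dominated by S1 (unit cost 44≤58, capacity 395≥350).

S2, S3, S4, S5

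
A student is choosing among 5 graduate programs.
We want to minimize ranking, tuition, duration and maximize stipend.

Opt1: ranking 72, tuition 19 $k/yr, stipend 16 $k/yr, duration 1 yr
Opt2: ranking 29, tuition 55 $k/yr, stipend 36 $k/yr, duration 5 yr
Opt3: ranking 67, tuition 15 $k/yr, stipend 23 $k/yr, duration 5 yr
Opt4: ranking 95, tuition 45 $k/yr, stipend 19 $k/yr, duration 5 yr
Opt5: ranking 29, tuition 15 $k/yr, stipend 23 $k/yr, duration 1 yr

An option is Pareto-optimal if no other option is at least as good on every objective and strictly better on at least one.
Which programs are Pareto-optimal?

Opt1: dominated by Opt5 (ranking 29≤72, tuition 15≤19, stipend 23≥16, duration 1≤1).
Opt2: not dominated (best stipend).
Opt3: dominated by Opt5 (ranking 29≤67, tuition 15≤15, stipend 23≥23, duration 1≤5).
Opt4: dominated by Opt3 (ranking 67≤95, tuition 15≤45, stipend 23≥19, duration 5≤5).
Opt5: not dominated.

Opt2, Opt5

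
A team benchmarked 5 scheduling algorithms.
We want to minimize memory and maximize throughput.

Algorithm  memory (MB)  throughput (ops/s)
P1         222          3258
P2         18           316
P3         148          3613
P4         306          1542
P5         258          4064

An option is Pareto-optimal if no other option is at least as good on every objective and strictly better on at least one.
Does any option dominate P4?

Yes

P1 vs P4: memory 222≤306, throughput 3258≥1542 — P1 is at least as good on every objective and strictly better on at least one, so P1 dominates P4.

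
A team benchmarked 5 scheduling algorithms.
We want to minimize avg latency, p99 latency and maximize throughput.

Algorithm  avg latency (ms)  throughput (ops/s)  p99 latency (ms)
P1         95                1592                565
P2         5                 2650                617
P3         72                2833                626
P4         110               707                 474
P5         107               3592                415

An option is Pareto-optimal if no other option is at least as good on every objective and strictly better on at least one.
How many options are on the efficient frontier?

4

P1: not dominated.
P2: not dominated (best avg latency).
P3: not dominated.
P4: dominated by P5 (avg latency 107≤110, throughput 3592≥707, p99 latency 415≤474).
P5: not dominated (best throughput).
Pareto-optimal: P1, P2, P3, P5 → 4.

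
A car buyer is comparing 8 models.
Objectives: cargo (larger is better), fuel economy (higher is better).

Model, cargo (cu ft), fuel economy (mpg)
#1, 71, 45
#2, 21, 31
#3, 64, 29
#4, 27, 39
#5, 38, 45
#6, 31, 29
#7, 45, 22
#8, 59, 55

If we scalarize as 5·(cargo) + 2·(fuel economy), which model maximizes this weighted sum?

#1

#1: 5·71 + 2·45 = 445
#2: 5·21 + 2·31 = 167
#3: 5·64 + 2·29 = 378
#4: 5·27 + 2·39 = 213
#5: 5·38 + 2·45 = 280
#6: 5·31 + 2·29 = 213
#7: 5·45 + 2·22 = 269
#8: 5·59 + 2·55 = 405
Highest: #1 at 445.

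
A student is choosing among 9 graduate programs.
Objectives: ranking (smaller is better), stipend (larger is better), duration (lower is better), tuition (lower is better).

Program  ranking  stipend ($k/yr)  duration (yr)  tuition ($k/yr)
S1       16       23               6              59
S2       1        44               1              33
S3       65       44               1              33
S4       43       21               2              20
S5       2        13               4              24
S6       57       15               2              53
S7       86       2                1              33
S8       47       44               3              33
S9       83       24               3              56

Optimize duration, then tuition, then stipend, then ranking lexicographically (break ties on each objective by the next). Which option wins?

S2

First minimize duration: best is 1, kept {S2, S3, S7}.
Then minimize tuition: best is 33, kept {S2, S3, S7}.
Then maximize stipend: best is 44, kept {S2, S3}.
Then minimize ranking: best is 1, kept {S2}.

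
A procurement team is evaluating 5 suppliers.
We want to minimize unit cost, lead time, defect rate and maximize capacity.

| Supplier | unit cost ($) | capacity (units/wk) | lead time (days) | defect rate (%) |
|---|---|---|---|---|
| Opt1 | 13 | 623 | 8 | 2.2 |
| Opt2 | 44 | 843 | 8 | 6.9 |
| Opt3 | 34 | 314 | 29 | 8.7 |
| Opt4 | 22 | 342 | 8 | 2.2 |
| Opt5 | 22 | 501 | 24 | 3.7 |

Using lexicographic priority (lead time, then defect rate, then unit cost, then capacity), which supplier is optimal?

Opt1

First minimize lead time: best is 8, kept {Opt1, Opt2, Opt4}.
Then minimize defect rate: best is 2.2, kept {Opt1, Opt4}.
Then minimize unit cost: best is 13, kept {Opt1}.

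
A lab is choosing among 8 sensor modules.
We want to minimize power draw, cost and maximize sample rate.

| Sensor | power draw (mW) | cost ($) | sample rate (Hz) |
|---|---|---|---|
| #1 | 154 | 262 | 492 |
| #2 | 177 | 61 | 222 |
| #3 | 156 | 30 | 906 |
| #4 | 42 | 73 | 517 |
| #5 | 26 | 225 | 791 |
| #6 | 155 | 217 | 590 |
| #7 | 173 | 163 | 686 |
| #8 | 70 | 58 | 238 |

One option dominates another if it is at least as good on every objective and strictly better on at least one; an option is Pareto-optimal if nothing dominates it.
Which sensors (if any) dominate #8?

#1: worse on power draw (154 vs 70).
#2: worse on power draw (177 vs 70).
#3: worse on power draw (156 vs 70).
#4: worse on cost (73 vs 58).
#5: worse on cost (225 vs 58).
#6: worse on power draw (155 vs 70).
#7: worse on power draw (173 vs 70).
No option dominates #8.

none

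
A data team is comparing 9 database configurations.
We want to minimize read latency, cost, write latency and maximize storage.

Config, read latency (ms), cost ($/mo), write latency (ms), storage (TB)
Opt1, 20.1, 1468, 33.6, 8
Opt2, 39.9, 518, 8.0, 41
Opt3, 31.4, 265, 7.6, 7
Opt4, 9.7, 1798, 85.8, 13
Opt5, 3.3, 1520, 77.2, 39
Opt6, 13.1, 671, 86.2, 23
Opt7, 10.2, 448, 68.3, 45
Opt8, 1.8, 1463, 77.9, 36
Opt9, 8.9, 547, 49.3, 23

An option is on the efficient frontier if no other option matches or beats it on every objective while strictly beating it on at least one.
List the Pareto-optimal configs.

Opt1: not dominated.
Opt2: not dominated.
Opt3: not dominated (best cost).
Opt4: dominated by Opt5 (read latency 3.3≤9.7, cost 1520≤1798, write latency 77.2≤85.8, storage 39≥13).
Opt5: not dominated.
Opt6: dominated by Opt7 (read latency 10.2≤13.1, cost 448≤671, write latency 68.3≤86.2, storage 45≥23).
Opt7: not dominated (best storage).
Opt8: not dominated (best read latency).
Opt9: not dominated.

Opt1, Opt2, Opt3, Opt5, Opt7, Opt8, Opt9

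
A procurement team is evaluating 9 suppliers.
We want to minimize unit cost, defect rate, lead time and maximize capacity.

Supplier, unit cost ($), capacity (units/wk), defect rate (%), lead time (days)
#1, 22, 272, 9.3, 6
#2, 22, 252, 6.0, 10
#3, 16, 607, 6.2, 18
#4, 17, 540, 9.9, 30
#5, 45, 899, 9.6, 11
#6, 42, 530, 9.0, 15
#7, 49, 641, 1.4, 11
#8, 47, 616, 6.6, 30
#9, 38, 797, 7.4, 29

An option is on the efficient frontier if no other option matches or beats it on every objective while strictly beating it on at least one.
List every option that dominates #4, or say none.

#3

#3: unit cost 16≤17, capacity 607≥540, defect rate 6.2≤9.9, lead time 18≤30 — dominates #4.
Others (#1, #2, #5, #6, #7, #8, #9) are each worse than #4 on at least one objective.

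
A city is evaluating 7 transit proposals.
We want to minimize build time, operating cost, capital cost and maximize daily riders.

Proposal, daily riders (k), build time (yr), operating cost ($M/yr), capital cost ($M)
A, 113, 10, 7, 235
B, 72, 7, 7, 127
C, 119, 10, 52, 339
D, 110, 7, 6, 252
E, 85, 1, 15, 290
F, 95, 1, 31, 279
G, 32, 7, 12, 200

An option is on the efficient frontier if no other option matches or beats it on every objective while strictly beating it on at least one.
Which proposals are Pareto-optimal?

A, B, C, D, E, F

A: not dominated.
B: not dominated (best capital cost).
C: not dominated (best daily riders).
D: not dominated (best operating cost).
E: not dominated.
F: not dominated.
G: dominated by B (daily riders 72≥32, build time 7≤7, operating cost 7≤12, capital cost 127≤200).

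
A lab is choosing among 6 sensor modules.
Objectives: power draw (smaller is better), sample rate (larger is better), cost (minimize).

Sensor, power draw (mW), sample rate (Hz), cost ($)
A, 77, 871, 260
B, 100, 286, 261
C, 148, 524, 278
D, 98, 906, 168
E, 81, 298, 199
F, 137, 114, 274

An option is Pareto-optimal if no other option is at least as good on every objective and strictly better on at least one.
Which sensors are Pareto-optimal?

A: not dominated (best power draw).
B: dominated by A (power draw 77≤100, sample rate 871≥286, cost 260≤261).
C: dominated by A (power draw 77≤148, sample rate 871≥524, cost 260≤278).
D: not dominated (best sample rate).
E: not dominated.
F: dominated by A (power draw 77≤137, sample rate 871≥114, cost 260≤274).

A, D, E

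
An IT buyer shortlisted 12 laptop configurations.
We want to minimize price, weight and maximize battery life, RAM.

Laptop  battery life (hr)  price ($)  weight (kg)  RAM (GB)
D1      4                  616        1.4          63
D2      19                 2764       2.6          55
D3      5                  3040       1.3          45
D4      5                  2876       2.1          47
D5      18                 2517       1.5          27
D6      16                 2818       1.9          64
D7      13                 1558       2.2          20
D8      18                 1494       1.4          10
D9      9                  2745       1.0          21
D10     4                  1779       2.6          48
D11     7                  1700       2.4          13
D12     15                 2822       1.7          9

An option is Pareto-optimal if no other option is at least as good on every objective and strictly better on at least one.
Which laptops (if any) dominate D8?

D1: worse on battery life (4 vs 18).
D2: worse on price (2764 vs 1494).
D3: worse on battery life (5 vs 18).
D4: worse on battery life (5 vs 18).
D5: worse on price (2517 vs 1494).
D6: worse on battery life (16 vs 18).
D7: worse on battery life (13 vs 18).
D9: worse on battery life (9 vs 18).
D10: worse on battery life (4 vs 18).
D11: worse on battery life (7 vs 18).
D12: worse on battery life (15 vs 18).
No option dominates D8.

none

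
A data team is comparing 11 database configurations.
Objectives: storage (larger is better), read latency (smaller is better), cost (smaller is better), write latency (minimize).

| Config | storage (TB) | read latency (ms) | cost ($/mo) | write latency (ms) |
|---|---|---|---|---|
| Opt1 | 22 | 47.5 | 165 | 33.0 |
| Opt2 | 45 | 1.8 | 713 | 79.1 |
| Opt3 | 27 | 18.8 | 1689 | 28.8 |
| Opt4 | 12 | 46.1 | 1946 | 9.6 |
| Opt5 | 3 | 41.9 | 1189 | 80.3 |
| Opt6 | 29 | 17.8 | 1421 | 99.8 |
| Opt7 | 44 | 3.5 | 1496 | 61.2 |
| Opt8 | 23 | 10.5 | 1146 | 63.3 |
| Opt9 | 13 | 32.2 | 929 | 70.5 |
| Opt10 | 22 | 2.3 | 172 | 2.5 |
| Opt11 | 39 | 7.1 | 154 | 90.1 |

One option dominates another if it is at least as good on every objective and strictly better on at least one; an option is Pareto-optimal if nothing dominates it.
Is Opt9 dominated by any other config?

Opt10 vs Opt9: storage 22≥13, read latency 2.3≤32.2, cost 172≤929, write latency 2.5≤70.5 — Opt10 is at least as good on every objective and strictly better on at least one, so Opt10 dominates Opt9.

Yes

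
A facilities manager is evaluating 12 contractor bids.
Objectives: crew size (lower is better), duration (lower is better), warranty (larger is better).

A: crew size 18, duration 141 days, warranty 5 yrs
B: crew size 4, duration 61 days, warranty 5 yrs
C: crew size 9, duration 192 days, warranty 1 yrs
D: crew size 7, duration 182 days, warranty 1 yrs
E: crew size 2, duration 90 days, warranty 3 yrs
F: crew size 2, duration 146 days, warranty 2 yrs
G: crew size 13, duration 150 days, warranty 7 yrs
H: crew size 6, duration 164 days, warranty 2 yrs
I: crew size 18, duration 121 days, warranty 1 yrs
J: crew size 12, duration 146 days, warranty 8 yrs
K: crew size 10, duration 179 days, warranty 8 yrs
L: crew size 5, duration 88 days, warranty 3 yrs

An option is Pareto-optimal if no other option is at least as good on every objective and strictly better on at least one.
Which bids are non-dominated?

A: dominated by B (crew size 4≤18, duration 61≤141, warranty 5≥5).
B: not dominated (best duration).
C: dominated by B (crew size 4≤9, duration 61≤192, warranty 5≥1).
D: dominated by B (crew size 4≤7, duration 61≤182, warranty 5≥1).
E: not dominated.
F: dominated by E (crew size 2≤2, duration 90≤146, warranty 3≥2).
G: dominated by J (crew size 12≤13, duration 146≤150, warranty 8≥7).
H: dominated by B (crew size 4≤6, duration 61≤164, warranty 5≥2).
I: dominated by B (crew size 4≤18, duration 61≤121, warranty 5≥1).
J: not dominated.
K: not dominated.
L: dominated by B (crew size 4≤5, duration 61≤88, warranty 5≥3).

B, E, J, K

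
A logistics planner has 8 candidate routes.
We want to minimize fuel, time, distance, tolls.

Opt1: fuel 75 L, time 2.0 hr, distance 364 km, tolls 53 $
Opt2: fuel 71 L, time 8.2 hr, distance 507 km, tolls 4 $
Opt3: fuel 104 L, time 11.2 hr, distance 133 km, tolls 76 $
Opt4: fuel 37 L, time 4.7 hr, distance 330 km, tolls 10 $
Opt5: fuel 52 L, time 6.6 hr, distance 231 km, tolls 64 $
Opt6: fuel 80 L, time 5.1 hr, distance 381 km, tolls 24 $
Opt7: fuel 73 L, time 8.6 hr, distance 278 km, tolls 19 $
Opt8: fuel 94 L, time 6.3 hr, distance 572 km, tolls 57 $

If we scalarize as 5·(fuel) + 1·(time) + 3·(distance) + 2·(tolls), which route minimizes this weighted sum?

Opt3

Opt1: 5·75 + 1·2.0 + 3·364 + 2·53 = 1575.0
Opt2: 5·71 + 1·8.2 + 3·507 + 2·4 = 1892.2
Opt3: 5·104 + 1·11.2 + 3·133 + 2·76 = 1082.2
Opt4: 5·37 + 1·4.7 + 3·330 + 2·10 = 1199.7
Opt5: 5·52 + 1·6.6 + 3·231 + 2·64 = 1087.6
Opt6: 5·80 + 1·5.1 + 3·381 + 2·24 = 1596.1
Opt7: 5·73 + 1·8.6 + 3·278 + 2·19 = 1245.6
Opt8: 5·94 + 1·6.3 + 3·572 + 2·57 = 2306.3
Lowest: Opt3 at 1082.2.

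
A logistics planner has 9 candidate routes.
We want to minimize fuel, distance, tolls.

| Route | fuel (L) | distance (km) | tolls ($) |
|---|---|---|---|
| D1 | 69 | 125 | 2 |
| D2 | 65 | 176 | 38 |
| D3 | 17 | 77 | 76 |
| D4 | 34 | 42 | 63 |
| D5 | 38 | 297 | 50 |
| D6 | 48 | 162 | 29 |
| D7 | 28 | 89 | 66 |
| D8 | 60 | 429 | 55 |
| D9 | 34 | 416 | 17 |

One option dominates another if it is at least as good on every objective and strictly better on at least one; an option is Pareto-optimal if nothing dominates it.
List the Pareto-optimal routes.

D1: not dominated (best tolls).
D2: dominated by D6 (fuel 48≤65, distance 162≤176, tolls 29≤38).
D3: not dominated (best fuel).
D4: not dominated (best distance).
D5: not dominated.
D6: not dominated.
D7: not dominated.
D8: dominated by D5 (fuel 38≤60, distance 297≤429, tolls 50≤55).
D9: not dominated.

D1, D3, D4, D5, D6, D7, D9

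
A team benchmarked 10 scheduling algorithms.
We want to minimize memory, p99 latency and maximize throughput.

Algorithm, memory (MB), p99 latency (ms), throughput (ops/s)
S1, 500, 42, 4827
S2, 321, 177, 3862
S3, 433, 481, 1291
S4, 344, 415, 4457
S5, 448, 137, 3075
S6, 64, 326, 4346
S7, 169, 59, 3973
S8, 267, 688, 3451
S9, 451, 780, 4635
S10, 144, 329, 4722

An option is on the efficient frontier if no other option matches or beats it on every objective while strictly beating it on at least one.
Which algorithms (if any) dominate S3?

S2: memory 321≤433, p99 latency 177≤481, throughput 3862≥1291 — dominates S3.
S4: memory 344≤433, p99 latency 415≤481, throughput 4457≥1291 — dominates S3.
S6: memory 64≤433, p99 latency 326≤481, throughput 4346≥1291 — dominates S3.
S7: memory 169≤433, p99 latency 59≤481, throughput 3973≥1291 — dominates S3.
S10: memory 144≤433, p99 latency 329≤481, throughput 4722≥1291 — dominates S3.
Others (S1, S5, S8, S9) are each worse than S3 on at least one objective.

S2, S4, S6, S7, S10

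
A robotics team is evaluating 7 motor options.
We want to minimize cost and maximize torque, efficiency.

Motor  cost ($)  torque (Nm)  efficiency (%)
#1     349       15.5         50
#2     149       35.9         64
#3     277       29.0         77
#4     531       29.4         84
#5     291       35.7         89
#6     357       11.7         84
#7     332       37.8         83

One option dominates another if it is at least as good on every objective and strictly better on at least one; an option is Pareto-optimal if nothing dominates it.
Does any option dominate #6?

#5 vs #6: cost 291≤357, torque 35.7≥11.7, efficiency 89≥84 — #5 is at least as good on every objective and strictly better on at least one, so #5 dominates #6.

Yes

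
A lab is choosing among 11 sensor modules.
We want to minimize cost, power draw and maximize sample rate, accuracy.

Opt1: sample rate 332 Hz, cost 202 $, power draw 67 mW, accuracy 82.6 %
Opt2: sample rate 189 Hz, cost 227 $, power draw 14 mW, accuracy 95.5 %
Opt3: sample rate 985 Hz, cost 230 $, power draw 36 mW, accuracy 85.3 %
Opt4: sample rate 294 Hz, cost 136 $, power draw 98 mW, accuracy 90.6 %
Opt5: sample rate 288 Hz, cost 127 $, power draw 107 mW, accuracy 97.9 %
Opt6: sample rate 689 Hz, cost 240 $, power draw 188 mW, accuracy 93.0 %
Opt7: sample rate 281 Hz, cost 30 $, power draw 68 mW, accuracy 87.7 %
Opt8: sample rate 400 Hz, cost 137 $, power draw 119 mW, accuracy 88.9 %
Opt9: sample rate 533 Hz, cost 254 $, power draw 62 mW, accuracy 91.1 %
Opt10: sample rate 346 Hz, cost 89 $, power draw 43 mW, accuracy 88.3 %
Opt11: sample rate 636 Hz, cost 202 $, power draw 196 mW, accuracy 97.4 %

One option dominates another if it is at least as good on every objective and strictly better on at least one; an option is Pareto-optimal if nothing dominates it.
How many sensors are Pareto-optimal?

Opt1: dominated by Opt10 (sample rate 346≥332, cost 89≤202, power draw 43≤67, accuracy 88.3≥82.6).
Opt2: not dominated (best power draw).
Opt3: not dominated (best sample rate).
Opt4: not dominated.
Opt5: not dominated (best accuracy).
Opt6: not dominated.
Opt7: not dominated (best cost).
Opt8: not dominated.
Opt9: not dominated.
Opt10: not dominated.
Opt11: not dominated.
Pareto-optimal: Opt2, Opt3, Opt4, Opt5, Opt6, Opt7, Opt8, Opt9, Opt10, Opt11 → 10.

10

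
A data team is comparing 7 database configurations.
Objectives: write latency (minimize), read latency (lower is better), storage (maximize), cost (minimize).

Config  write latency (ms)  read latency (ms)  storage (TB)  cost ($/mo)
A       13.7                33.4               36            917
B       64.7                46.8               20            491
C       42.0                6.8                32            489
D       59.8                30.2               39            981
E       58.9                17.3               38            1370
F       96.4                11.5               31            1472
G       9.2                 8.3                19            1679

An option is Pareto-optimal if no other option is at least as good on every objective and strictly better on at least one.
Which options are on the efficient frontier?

A: not dominated.
B: dominated by C (write latency 42.0≤64.7, read latency 6.8≤46.8, storage 32≥20, cost 489≤491).
C: not dominated (best read latency).
D: not dominated (best storage).
E: not dominated.
F: dominated by C (write latency 42.0≤96.4, read latency 6.8≤11.5, storage 32≥31, cost 489≤1472).
G: not dominated (best write latency).

A, C, D, E, G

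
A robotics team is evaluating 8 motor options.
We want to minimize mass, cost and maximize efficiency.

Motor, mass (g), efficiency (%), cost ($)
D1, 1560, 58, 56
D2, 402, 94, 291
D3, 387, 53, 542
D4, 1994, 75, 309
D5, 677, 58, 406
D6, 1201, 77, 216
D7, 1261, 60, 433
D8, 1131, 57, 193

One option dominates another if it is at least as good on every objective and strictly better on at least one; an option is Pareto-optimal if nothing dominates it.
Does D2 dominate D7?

Yes

D2 vs D7: mass 402≤1261, efficiency 94≥60, cost 291≤433 — D2 is at least as good on every objective with at least one strict improvement.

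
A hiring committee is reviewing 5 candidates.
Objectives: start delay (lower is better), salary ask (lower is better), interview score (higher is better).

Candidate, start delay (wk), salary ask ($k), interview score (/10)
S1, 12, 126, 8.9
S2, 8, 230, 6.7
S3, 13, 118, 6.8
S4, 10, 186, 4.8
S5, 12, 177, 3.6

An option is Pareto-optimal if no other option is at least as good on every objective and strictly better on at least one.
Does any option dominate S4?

No

S1: worse on start delay (12 vs 10).
S2: worse on salary ask (230 vs 186).
S3: worse on start delay (13 vs 10).
S5: worse on start delay (12 vs 10).
No option is at least as good as S4 on every objective and strictly better on one.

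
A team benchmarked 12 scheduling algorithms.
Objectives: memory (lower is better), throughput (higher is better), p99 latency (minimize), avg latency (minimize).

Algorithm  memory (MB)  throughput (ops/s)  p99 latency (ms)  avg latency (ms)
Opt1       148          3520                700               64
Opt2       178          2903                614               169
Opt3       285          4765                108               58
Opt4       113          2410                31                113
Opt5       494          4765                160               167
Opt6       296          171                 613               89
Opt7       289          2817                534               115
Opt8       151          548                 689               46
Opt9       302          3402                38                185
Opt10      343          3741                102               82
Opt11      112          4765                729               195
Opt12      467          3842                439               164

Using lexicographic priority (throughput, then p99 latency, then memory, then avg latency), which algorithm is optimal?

Opt3

First maximize throughput: best is 4765, kept {Opt3, Opt5, Opt11}.
Then minimize p99 latency: best is 108, kept {Opt3}.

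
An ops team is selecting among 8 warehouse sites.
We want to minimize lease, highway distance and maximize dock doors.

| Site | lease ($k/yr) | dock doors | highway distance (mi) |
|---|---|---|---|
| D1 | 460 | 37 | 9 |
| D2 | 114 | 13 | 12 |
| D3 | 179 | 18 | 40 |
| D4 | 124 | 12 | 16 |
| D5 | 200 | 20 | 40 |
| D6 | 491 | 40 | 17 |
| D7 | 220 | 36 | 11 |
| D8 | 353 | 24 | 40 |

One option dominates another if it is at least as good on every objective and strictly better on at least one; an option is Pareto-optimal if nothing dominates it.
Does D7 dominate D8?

D7 vs D8: lease 220≤353, dock doors 36≥24, highway distance 11≤40 — D7 is at least as good on every objective with at least one strict improvement.

Yes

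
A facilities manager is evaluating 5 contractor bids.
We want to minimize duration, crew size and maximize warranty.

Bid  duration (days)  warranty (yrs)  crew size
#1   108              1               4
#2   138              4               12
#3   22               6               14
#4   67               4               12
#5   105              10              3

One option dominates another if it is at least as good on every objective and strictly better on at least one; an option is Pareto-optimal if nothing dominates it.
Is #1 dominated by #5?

#5 vs #1: duration 105≤108, warranty 10≥1, crew size 3≤4 — #5 is at least as good on every objective with at least one strict improvement.

Yes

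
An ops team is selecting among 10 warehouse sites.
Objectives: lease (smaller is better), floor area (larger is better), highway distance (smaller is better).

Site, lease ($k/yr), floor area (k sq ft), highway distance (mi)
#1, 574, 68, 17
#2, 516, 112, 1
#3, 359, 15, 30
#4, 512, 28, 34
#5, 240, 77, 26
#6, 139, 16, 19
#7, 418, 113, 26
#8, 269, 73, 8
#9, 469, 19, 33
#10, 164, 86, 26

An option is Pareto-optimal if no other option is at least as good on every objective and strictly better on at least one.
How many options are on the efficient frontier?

#1: dominated by #2 (lease 516≤574, floor area 112≥68, highway distance 1≤17).
#2: not dominated (best highway distance).
#3: dominated by #5 (lease 240≤359, floor area 77≥15, highway distance 26≤30).
#4: dominated by #5 (lease 240≤512, floor area 77≥28, highway distance 26≤34).
#5: dominated by #10 (lease 164≤240, floor area 86≥77, highway distance 26≤26).
#6: not dominated (best lease).
#7: not dominated (best floor area).
#8: not dominated.
#9: dominated by #5 (lease 240≤469, floor area 77≥19, highway distance 26≤33).
#10: not dominated.
Pareto-optimal: #2, #6, #7, #8, #10 → 5.

5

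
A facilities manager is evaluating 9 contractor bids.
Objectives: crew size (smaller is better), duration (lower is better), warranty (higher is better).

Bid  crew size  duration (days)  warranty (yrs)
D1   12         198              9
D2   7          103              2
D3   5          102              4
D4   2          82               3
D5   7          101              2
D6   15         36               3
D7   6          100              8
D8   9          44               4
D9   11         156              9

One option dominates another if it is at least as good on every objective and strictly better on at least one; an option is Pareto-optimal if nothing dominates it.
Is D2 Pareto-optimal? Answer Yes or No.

No

D3 vs D2: crew size 5≤7, duration 102≤103, warranty 4≥2 — D3 is at least as good on every objective and strictly better on at least one, so D3 dominates D2.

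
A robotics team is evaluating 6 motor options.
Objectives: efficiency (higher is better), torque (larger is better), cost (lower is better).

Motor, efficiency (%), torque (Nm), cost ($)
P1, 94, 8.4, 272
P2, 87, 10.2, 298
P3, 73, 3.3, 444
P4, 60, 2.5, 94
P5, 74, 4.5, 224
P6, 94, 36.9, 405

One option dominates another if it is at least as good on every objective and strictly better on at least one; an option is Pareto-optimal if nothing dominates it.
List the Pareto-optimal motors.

P1, P2, P4, P5, P6

P1: not dominated.
P2: not dominated.
P3: dominated by P1 (efficiency 94≥73, torque 8.4≥3.3, cost 272≤444).
P4: not dominated (best cost).
P5: not dominated.
P6: not dominated (best torque).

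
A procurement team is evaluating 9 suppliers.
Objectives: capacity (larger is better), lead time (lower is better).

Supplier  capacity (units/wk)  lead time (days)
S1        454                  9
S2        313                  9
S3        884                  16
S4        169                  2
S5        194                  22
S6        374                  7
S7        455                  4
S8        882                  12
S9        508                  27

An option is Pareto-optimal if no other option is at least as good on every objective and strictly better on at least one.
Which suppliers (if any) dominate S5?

S1, S2, S3, S6, S7, S8

S1: capacity 454≥194, lead time 9≤22 — dominates S5.
S2: capacity 313≥194, lead time 9≤22 — dominates S5.
S3: capacity 884≥194, lead time 16≤22 — dominates S5.
S6: capacity 374≥194, lead time 7≤22 — dominates S5.
S7: capacity 455≥194, lead time 4≤22 — dominates S5.
S8: capacity 882≥194, lead time 12≤22 — dominates S5.
Others (S4, S9) are each worse than S5 on at least one objective.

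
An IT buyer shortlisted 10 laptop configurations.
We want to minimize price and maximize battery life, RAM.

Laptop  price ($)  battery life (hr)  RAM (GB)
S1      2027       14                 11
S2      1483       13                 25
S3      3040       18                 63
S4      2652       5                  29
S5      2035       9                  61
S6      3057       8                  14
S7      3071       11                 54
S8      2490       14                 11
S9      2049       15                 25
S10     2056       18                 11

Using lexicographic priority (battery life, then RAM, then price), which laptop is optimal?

S3

First maximize battery life: best is 18, kept {S3, S10}.
Then maximize RAM: best is 63, kept {S3}.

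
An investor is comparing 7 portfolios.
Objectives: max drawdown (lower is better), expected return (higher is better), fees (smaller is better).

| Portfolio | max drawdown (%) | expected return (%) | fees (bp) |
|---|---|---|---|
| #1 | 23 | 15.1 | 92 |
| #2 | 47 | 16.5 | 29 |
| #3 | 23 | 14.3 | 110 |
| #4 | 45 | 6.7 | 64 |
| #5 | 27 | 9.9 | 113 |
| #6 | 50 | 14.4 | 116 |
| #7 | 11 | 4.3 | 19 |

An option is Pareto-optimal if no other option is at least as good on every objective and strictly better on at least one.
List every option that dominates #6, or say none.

#1: max drawdown 23≤50, expected return 15.1≥14.4, fees 92≤116 — dominates #6.
#2: max drawdown 47≤50, expected return 16.5≥14.4, fees 29≤116 — dominates #6.
Others (#3, #4, #5, #7) are each worse than #6 on at least one objective.

#1, #2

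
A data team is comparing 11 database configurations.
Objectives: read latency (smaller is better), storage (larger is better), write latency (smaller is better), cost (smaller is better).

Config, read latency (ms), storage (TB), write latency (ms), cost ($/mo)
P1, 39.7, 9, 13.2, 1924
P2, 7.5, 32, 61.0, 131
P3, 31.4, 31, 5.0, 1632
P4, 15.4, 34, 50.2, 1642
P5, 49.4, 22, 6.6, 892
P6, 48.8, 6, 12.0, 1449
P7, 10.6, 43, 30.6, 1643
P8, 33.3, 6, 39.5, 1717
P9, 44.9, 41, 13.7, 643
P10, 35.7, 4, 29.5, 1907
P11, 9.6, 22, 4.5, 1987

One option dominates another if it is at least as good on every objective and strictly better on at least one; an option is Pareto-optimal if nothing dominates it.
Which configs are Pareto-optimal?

P1: dominated by P3 (read latency 31.4≤39.7, storage 31≥9, write latency 5.0≤13.2, cost 1632≤1924).
P2: not dominated (best read latency).
P3: not dominated.
P4: not dominated.
P5: not dominated.
P6: not dominated.
P7: not dominated (best storage).
P8: dominated by P3 (read latency 31.4≤33.3, storage 31≥6, write latency 5.0≤39.5, cost 1632≤1717).
P9: not dominated.
P10: dominated by P3 (read latency 31.4≤35.7, storage 31≥4, write latency 5.0≤29.5, cost 1632≤1907).
P11: not dominated (best write latency).

P2, P3, P4, P5, P6, P7, P9, P11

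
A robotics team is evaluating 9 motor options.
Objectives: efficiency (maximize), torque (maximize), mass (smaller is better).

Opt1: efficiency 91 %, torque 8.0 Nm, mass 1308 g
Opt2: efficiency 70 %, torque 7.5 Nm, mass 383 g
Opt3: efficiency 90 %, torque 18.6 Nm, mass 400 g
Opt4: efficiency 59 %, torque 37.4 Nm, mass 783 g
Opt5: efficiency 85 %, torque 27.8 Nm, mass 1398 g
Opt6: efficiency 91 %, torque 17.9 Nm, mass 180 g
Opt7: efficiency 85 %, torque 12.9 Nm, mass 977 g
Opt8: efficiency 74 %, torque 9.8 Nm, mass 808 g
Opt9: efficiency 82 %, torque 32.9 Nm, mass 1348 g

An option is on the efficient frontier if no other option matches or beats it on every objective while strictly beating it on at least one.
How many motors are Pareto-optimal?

Opt1: dominated by Opt6 (efficiency 91≥91, torque 17.9≥8.0, mass 180≤1308).
Opt2: dominated by Opt6 (efficiency 91≥70, torque 17.9≥7.5, mass 180≤383).
Opt3: not dominated.
Opt4: not dominated (best torque).
Opt5: not dominated.
Opt6: not dominated (best mass).
Opt7: dominated by Opt3 (efficiency 90≥85, torque 18.6≥12.9, mass 400≤977).
Opt8: dominated by Opt3 (efficiency 90≥74, torque 18.6≥9.8, mass 400≤808).
Opt9: not dominated.
Pareto-optimal: Opt3, Opt4, Opt5, Opt6, Opt9 → 5.

5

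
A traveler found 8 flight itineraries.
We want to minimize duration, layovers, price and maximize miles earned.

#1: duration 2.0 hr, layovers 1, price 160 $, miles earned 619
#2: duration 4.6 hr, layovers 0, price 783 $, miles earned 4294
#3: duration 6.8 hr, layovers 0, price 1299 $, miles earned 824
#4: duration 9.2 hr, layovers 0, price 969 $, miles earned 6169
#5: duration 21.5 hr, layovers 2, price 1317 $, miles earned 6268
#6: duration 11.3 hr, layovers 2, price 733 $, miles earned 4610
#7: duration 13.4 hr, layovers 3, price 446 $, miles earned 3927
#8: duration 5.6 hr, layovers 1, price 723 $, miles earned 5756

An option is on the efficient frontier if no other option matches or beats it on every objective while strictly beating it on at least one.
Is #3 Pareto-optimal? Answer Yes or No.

#2 vs #3: duration 4.6≤6.8, layovers 0≤0, price 783≤1299, miles earned 4294≥824 — #2 is at least as good on every objective and strictly better on at least one, so #2 dominates #3.

No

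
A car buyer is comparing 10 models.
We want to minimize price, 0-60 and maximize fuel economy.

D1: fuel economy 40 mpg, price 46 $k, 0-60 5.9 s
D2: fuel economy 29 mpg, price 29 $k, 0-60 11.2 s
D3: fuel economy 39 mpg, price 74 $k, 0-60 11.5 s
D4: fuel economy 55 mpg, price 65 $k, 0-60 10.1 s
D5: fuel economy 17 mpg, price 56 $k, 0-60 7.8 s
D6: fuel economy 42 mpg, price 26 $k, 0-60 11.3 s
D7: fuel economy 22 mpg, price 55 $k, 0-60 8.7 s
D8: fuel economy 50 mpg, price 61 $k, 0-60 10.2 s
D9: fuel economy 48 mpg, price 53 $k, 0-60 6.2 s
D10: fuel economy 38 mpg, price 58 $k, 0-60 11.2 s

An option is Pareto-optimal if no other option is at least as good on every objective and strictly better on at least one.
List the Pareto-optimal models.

D1, D2, D4, D6, D8, D9

D1: not dominated (best 0-60).
D2: not dominated.
D3: dominated by D1 (fuel economy 40≥39, price 46≤74, 0-60 5.9≤11.5).
D4: not dominated (best fuel economy).
D5: dominated by D1 (fuel economy 40≥17, price 46≤56, 0-60 5.9≤7.8).
D6: not dominated (best price).
D7: dominated by D1 (fuel economy 40≥22, price 46≤55, 0-60 5.9≤8.7).
D8: not dominated.
D9: not dominated.
D10: dominated by D1 (fuel economy 40≥38, price 46≤58, 0-60 5.9≤11.2).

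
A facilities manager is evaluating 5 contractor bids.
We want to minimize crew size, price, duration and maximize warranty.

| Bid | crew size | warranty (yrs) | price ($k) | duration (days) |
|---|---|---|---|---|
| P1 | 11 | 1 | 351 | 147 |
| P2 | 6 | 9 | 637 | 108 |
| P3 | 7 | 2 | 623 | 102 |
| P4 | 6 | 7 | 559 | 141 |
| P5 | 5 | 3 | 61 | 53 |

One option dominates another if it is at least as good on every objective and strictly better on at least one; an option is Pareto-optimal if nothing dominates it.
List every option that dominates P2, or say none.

none

P1: worse on crew size (11 vs 6).
P3: worse on crew size (7 vs 6).
P4: worse on warranty (7 vs 9).
P5: worse on warranty (3 vs 9).
No option dominates P2.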